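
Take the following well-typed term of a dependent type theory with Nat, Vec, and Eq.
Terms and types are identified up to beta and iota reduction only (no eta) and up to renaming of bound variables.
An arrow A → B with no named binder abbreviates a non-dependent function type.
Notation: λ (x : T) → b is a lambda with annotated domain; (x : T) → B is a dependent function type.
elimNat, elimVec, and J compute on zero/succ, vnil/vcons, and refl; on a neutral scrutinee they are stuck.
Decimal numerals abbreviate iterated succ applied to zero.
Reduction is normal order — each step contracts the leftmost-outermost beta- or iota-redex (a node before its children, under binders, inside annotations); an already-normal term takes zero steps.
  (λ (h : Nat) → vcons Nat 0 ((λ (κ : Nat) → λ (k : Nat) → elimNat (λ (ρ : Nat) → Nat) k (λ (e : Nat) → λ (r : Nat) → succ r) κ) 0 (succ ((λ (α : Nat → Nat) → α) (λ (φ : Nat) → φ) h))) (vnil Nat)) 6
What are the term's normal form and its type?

reduced normal form:
  vcons Nat 0 7 (vnil Nat)
inferred type:
  Vec Nat 1
observation: reduction starts at a beta-redex, and 6 normal-order steps reach the normal form.


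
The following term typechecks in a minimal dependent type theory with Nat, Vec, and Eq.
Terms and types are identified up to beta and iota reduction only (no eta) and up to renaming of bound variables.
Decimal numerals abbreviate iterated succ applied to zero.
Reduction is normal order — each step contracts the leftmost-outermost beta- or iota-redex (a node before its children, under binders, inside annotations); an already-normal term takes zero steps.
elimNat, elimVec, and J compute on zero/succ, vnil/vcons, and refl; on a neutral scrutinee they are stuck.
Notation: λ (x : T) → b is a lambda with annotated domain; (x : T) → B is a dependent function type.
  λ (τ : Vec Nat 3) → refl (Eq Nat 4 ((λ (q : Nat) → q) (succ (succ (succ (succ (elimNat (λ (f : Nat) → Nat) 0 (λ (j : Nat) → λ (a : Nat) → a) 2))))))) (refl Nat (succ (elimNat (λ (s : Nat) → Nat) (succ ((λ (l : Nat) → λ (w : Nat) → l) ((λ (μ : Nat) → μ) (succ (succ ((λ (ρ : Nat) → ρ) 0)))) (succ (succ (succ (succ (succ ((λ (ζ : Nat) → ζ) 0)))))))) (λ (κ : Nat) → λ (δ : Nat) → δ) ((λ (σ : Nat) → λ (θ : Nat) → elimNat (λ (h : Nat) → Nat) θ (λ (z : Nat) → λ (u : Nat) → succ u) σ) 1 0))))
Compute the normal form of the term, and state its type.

reduced normal form:
  λ (τ : Vec Nat 3) → refl (Eq Nat 4 4) (refl Nat 4)
the term's type:
  (τ : Vec Nat 3) → Eq (Eq Nat 4 4) (refl Nat 4) (refl Nat 4)
observation: contracting a beta-redex first, the term normalizes in 22 steps.


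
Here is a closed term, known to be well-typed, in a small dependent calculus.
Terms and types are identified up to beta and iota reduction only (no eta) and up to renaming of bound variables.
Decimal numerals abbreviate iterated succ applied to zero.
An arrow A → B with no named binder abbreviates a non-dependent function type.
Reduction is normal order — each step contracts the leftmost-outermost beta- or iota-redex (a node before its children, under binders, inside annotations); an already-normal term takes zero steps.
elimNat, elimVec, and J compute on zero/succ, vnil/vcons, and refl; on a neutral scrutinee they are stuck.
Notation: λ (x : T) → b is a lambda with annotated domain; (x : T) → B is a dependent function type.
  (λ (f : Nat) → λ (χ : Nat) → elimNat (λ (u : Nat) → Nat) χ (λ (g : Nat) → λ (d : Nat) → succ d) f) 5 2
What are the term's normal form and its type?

resulting normal form:
  7
inferred type:
  Nat
observation: reduction starts at a beta-redex, and 18 normal-order steps reach the normal form.


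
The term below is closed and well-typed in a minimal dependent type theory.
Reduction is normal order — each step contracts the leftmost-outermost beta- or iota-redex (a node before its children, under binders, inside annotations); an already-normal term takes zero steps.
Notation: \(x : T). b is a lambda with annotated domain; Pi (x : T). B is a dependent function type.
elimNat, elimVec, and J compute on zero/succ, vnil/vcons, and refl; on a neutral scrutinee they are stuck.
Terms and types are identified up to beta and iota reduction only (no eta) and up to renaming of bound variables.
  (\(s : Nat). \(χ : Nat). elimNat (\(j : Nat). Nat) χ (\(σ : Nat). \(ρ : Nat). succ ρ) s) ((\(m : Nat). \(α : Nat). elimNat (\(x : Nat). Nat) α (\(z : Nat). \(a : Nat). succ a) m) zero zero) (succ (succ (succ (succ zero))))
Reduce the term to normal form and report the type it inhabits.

normal form:
  succ (succ (succ (succ zero)))
inferred type:
  Nat


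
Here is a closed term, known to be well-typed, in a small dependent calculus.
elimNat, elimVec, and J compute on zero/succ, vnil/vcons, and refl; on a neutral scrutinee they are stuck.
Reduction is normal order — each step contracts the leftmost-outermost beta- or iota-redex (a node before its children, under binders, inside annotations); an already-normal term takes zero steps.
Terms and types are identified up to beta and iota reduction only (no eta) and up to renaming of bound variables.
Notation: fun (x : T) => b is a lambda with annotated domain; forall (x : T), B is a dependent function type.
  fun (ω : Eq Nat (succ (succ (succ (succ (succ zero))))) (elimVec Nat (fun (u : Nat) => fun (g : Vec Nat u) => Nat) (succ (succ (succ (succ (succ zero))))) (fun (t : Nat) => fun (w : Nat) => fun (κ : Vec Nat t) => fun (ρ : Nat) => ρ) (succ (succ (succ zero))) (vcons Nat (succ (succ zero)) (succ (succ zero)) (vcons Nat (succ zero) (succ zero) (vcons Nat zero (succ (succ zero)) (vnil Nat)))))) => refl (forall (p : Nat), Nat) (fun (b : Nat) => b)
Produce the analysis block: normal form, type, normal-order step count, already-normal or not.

reduced normal form:
  fun (ω : Eq Nat (succ (succ (succ (succ (succ zero))))) (succ (succ (succ (succ (succ zero)))))) => refl (forall (u : Nat), Nat) (fun (g : Nat) => g)
the term's type:
  forall (ω : Eq Nat (succ (succ (succ (succ (succ zero))))) (succ (succ (succ (succ (succ zero)))))), Eq (forall (u : Nat), Nat) (fun (g : Nat) => g) (fun (t : Nat) => t)
reduction steps (normal order): 16
term was already normal: no
first redex: an elimVec iota-redex


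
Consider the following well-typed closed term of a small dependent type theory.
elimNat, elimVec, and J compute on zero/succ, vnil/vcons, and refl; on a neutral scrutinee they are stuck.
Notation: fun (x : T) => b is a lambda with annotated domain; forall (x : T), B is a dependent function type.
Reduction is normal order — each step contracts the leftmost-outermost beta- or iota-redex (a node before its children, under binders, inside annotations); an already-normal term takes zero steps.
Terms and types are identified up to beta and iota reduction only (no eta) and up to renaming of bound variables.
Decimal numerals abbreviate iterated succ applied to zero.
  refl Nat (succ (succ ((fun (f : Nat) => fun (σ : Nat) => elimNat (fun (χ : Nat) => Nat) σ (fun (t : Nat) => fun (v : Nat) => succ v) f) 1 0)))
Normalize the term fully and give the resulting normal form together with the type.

resulting normal form:
  refl Nat 3
inferred type:
  Eq Nat 3 3
observation: 6 normal-order steps normalize the term, beginning with a beta-redex.


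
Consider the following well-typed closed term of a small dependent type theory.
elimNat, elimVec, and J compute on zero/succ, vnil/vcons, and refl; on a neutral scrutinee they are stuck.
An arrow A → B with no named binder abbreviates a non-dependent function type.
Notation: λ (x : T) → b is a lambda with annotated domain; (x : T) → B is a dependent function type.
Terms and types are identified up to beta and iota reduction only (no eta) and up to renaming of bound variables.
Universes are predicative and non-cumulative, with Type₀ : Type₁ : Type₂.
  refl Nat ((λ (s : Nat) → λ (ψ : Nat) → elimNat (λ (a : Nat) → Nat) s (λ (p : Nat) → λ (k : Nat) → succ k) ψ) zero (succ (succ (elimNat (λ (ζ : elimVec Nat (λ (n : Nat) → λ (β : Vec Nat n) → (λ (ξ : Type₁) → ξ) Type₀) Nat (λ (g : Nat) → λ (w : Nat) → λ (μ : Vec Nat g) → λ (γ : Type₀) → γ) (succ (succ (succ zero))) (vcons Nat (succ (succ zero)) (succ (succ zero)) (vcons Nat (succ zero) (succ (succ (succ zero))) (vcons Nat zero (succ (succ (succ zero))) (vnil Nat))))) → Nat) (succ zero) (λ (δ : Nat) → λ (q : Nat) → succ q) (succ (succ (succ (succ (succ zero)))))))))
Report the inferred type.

inferred type:
  Eq Nat (succ (succ (succ (succ (succ (succ (succ (succ zero)))))))) (succ (succ (succ (succ (succ (succ (succ (succ zero))))))))


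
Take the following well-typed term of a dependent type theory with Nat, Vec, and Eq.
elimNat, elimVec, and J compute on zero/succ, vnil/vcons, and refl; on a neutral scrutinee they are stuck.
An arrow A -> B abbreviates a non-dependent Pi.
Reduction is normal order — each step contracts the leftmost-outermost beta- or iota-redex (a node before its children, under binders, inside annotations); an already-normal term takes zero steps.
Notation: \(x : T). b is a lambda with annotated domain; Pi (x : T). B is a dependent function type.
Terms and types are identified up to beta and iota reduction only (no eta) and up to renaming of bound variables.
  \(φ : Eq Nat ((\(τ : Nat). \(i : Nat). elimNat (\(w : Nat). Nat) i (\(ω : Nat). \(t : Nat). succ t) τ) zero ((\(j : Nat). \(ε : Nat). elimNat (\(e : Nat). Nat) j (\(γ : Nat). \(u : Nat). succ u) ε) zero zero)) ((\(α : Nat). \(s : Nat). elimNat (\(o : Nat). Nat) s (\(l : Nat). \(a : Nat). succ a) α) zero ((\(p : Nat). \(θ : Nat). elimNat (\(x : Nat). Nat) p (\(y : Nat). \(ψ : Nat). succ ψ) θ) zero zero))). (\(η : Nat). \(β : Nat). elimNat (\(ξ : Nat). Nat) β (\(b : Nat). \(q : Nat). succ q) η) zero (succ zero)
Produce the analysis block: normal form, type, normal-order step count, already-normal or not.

reduced normal form:
  \(φ : Eq Nat zero zero). succ zero
type:
  Eq Nat zero zero -> Nat
normal-order step count: 15
already normal: no
first redex: a beta-redex


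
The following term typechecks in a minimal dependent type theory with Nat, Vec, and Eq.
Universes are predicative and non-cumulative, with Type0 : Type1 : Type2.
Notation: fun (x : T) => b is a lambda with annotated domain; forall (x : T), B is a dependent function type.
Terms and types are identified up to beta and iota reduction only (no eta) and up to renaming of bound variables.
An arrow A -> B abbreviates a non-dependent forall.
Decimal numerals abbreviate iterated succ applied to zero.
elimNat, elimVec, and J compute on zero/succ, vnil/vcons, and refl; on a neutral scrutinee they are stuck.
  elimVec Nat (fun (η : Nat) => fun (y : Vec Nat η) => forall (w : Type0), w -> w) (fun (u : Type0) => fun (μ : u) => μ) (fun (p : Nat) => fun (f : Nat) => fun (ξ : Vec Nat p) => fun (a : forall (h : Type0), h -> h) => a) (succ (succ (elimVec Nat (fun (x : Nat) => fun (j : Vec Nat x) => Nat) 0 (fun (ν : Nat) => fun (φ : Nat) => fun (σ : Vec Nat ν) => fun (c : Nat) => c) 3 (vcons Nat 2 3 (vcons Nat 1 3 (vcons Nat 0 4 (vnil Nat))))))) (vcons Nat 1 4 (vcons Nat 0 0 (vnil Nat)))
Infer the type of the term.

inferred type:
  forall (η : Type0), η -> η


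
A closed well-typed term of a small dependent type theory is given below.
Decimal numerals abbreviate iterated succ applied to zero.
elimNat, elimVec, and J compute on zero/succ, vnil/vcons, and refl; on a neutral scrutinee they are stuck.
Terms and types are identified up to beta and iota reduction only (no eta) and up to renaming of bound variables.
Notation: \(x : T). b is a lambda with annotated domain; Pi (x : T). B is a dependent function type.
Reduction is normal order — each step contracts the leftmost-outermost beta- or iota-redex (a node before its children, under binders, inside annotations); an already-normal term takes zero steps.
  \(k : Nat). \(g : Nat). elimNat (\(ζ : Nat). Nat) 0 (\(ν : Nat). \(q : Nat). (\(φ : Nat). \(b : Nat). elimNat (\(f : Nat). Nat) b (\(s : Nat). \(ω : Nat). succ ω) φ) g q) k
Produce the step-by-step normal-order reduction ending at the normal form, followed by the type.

normal-order reduction sequence:
  \(k : Nat). \(g : Nat). elimNat (\(ζ : Nat). Nat) 0 (\(ν : Nat). \(q : Nat). (\(φ : Nat). \(b : Nat). elimNat (\(f : Nat). Nat) b (\(s : Nat). \(ω : Nat). succ ω) φ) g q) k
  ~> \(k : Nat). \(g : Nat). elimNat (\(ζ : Nat). Nat) 0 (\(ν : Nat). \(q : Nat). (\(φ : Nat). elimNat (\(b : Nat). Nat) φ (\(f : Nat). \(s : Nat). succ s) g) q) k
  ~> \(k : Nat). \(g : Nat). elimNat (\(ζ : Nat). Nat) 0 (\(ν : Nat). \(q : Nat). elimNat (\(φ : Nat). Nat) q (\(b : Nat). \(f : Nat). succ f) g) k
type:
  Pi (k : Nat). Pi (g : Nat). Nat


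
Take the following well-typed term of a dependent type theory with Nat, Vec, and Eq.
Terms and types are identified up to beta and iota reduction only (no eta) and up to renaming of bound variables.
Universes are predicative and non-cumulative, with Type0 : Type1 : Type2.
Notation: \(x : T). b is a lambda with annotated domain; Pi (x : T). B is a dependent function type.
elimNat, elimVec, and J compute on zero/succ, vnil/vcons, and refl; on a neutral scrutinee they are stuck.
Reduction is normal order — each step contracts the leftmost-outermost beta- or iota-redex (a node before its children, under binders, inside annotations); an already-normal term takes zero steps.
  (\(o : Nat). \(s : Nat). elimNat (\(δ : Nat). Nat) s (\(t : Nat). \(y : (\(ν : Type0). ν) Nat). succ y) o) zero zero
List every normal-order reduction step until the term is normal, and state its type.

normal-order reduction sequence:
  (\(o : Nat). \(s : Nat). elimNat (\(δ : Nat). Nat) s (\(t : Nat). \(y : (\(ν : Type0). ν) Nat). succ y) o) zero zero
  ~> (\(o : Nat). elimNat (\(s : Nat). Nat) o (\(δ : Nat). \(t : (\(y : Type0). y) Nat). succ t) zero) zero
  ~> elimNat (\(o : Nat). Nat) zero (\(s : Nat). \(δ : (\(t : Type0). t) Nat). succ δ) zero
  ~> zero
inferred type:
  Nat


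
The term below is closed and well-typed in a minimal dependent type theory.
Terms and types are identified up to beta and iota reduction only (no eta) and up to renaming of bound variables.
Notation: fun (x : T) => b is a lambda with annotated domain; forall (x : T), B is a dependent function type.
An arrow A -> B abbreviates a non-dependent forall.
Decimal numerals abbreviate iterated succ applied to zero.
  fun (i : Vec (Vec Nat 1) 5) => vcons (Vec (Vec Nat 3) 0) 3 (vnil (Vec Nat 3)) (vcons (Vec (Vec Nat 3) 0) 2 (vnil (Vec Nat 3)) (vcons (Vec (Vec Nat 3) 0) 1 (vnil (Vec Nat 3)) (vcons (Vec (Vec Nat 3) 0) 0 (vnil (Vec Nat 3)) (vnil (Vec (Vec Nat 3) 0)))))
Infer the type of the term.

type:
  Vec (Vec Nat 1) 5 -> Vec (Vec (Vec Nat 3) 0) 4


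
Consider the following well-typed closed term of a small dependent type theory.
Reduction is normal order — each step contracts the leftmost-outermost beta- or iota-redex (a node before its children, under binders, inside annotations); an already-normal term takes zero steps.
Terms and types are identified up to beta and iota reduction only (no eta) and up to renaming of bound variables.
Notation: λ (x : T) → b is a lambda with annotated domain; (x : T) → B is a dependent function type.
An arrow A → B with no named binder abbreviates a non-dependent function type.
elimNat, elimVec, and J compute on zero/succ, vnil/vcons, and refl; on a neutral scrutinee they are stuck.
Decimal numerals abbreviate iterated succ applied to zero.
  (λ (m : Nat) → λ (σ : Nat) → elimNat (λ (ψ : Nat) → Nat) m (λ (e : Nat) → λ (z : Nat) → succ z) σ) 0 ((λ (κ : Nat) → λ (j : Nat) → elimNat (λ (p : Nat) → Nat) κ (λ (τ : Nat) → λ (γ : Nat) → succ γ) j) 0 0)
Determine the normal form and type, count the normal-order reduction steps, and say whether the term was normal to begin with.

normal form:
  0
type:
  Nat
normal-order step count: 6
started in normal form: no
first contracted redex: a beta-redex


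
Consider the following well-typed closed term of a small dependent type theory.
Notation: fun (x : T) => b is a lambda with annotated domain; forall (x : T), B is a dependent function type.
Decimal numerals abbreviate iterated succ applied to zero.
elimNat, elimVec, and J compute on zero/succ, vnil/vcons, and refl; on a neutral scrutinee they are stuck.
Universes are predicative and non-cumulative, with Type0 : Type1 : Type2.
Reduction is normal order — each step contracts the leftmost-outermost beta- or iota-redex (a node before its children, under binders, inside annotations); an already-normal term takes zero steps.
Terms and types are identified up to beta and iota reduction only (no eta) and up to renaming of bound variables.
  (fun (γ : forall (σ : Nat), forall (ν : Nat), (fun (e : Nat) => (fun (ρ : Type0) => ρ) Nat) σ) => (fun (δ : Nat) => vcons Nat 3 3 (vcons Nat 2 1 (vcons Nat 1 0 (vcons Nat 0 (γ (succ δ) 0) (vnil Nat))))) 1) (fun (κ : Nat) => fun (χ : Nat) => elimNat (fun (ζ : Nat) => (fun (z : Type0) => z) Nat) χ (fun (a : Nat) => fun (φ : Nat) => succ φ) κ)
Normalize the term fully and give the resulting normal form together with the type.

reduced normal form:
  vcons Nat 3 3 (vcons Nat 2 1 (vcons Nat 1 0 (vcons Nat 0 2 (vnil Nat))))
type:
  Vec Nat 4


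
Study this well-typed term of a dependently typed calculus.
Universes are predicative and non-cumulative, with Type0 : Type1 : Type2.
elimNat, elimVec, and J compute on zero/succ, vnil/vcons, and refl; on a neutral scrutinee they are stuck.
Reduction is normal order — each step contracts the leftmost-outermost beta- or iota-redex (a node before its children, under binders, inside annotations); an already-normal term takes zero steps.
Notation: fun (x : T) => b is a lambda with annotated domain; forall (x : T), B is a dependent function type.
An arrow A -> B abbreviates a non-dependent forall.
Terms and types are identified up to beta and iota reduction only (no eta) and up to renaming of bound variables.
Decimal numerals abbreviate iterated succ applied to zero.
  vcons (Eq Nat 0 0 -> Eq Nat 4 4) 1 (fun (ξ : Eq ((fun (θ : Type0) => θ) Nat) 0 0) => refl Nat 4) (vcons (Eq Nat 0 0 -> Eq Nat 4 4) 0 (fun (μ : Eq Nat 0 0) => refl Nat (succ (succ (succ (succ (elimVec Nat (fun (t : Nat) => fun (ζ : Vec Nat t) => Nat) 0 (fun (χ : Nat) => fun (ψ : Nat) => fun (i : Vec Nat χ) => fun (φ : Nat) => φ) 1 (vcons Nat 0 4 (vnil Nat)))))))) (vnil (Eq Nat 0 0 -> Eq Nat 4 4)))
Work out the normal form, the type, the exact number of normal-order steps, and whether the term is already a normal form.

normal form:
  vcons (Eq Nat 0 0 -> Eq Nat 4 4) 1 (fun (ξ : Eq Nat 0 0) => refl Nat 4) (vcons (Eq Nat 0 0 -> Eq Nat 4 4) 0 (fun (θ : Eq Nat 0 0) => refl Nat 4) (vnil (Eq Nat 0 0 -> Eq Nat 4 4)))
the term's type:
  Vec (Eq Nat 0 0 -> Eq Nat 4 4) 2
reduction steps (normal order): 7
already normal: no
first redex: a beta-redex


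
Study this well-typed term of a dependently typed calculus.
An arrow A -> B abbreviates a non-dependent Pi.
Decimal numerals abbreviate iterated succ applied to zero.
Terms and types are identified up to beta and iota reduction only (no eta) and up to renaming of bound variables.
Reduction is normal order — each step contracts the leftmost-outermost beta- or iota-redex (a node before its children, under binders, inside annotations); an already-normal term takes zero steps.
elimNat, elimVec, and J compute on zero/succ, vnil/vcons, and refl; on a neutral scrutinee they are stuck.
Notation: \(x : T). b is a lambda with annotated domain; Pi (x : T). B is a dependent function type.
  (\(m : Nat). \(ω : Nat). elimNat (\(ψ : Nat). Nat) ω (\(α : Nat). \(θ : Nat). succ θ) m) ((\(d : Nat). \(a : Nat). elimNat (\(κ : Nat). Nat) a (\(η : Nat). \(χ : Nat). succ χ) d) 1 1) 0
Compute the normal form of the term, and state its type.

reduced normal form:
  2
type:
  Nat


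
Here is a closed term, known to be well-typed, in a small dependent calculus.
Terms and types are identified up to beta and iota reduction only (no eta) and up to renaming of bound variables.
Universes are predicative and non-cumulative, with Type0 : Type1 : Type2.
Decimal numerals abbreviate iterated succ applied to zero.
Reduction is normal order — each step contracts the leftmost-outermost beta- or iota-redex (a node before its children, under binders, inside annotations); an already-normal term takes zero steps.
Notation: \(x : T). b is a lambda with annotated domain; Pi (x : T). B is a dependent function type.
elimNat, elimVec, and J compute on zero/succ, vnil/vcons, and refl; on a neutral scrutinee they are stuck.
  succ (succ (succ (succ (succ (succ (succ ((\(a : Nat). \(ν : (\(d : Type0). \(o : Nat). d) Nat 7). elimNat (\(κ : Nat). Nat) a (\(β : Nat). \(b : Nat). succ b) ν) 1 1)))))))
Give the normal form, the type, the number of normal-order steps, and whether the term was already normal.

normal form:
  9
the term's type:
  Nat
reduction steps (normal order): 6
already normal: no
first contracted redex: a beta-redex


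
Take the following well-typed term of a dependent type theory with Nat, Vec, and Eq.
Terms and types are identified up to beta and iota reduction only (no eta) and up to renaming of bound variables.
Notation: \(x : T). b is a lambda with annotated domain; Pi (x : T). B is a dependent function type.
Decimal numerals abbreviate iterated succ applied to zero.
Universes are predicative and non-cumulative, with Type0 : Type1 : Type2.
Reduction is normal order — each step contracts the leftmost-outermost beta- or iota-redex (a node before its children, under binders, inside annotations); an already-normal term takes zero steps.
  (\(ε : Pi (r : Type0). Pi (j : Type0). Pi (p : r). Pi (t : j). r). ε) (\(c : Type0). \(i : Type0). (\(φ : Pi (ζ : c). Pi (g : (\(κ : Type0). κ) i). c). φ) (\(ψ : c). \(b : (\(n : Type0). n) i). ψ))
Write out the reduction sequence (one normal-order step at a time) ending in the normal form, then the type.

normal-order reduction:
  (\(ε : Pi (r : Type0). Pi (j : Type0). Pi (p : r). Pi (t : j). r). ε) (\(c : Type0). \(i : Type0). (\(φ : Pi (ζ : c). Pi (g : (\(κ : Type0). κ) i). c). φ) (\(ψ : c). \(b : (\(n : Type0). n) i). ψ))
  ~> \(ε : Type0). \(r : Type0). (\(j : Pi (p : ε). Pi (t : (\(c : Type0). c) r). ε). j) (\(i : ε). \(φ : (\(ζ : Type0). ζ) r). i)
  ~> \(ε : Type0). \(r : Type0). \(j : ε). \(p : (\(t : Type0). t) r). j
  ~> \(ε : Type0). \(r : Type0). \(j : ε). \(p : r). j
inferred type:
  Pi (ε : Type0). Pi (r : Type0). Pi (j : ε). Pi (p : r). ε


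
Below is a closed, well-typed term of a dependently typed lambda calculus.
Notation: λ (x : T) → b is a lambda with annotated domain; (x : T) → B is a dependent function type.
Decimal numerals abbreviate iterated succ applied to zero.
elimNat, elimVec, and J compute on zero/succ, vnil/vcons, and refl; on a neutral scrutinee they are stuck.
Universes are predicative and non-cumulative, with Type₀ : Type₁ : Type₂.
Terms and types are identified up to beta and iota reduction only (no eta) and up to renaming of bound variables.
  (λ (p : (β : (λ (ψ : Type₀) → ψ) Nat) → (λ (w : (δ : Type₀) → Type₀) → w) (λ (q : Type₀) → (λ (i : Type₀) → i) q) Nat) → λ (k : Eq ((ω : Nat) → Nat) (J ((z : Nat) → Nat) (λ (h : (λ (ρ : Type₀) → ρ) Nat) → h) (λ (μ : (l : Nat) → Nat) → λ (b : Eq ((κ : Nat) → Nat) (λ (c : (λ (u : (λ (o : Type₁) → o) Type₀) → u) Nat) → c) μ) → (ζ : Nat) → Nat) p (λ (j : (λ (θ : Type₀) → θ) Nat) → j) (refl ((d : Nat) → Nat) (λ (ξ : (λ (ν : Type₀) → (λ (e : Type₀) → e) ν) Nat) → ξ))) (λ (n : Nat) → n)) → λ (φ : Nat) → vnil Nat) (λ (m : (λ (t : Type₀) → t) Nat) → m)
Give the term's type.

type:
  (p : Eq ((β : Nat) → Nat) (λ (ψ : Nat) → ψ) (λ (w : Nat) → w)) → (δ : Nat) → Vec Nat 0


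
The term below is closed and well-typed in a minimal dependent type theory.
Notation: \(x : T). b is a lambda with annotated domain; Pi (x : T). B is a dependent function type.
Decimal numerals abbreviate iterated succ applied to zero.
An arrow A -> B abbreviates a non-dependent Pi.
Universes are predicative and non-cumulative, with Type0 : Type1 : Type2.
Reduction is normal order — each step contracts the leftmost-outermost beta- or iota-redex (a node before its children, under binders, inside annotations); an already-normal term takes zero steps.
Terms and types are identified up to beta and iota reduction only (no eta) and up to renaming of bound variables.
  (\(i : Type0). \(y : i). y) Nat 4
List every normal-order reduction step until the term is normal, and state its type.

reduction (normal order):
  (\(i : Type0). \(y : i). y) Nat 4
  ~> (\(i : Nat). i) 4
  ~> 4
type:
  Nat


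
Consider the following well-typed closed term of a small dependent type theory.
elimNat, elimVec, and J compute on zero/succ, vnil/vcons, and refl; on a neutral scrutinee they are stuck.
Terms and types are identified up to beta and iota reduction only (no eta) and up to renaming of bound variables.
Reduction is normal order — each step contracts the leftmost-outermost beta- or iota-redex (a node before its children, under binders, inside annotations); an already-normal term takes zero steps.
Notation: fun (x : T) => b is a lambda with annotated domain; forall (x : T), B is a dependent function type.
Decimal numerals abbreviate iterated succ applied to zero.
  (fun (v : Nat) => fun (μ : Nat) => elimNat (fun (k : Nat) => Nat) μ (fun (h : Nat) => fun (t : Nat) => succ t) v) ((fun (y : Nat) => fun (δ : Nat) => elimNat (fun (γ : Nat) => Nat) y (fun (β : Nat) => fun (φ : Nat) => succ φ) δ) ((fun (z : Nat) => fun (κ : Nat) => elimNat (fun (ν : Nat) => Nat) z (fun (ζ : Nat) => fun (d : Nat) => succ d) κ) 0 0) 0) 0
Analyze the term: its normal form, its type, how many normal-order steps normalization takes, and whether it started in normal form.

resulting normal form:
  0
the term's type:
  Nat
reduction steps (normal order): 9
already normal: no
first redex: a beta-redex


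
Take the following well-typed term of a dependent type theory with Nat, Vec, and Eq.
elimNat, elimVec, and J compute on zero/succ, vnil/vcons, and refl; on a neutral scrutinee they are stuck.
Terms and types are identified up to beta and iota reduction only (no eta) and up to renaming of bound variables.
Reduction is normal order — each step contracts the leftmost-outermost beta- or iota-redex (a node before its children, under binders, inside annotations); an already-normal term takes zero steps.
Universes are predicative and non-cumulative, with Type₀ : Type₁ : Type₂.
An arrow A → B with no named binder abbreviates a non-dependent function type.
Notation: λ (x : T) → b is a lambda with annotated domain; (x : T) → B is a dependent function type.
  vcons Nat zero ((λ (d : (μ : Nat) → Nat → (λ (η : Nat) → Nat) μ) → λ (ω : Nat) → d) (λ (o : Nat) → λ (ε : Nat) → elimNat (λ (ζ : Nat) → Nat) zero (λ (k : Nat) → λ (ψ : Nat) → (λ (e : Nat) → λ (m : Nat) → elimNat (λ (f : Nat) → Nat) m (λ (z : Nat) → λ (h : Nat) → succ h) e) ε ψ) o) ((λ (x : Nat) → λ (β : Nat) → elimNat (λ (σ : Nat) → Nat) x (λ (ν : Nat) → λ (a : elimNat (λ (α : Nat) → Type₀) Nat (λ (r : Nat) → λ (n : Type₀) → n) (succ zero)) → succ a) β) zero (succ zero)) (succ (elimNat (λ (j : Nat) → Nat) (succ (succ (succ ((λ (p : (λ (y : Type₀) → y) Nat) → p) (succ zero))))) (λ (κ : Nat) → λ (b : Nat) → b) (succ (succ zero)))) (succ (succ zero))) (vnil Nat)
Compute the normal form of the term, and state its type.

reduced normal form:
  vcons Nat zero (succ (succ (succ (succ (succ (succ (succ (succ (succ (succ zero)))))))))) (vnil Nat)
type:
  Vec Nat (succ zero)


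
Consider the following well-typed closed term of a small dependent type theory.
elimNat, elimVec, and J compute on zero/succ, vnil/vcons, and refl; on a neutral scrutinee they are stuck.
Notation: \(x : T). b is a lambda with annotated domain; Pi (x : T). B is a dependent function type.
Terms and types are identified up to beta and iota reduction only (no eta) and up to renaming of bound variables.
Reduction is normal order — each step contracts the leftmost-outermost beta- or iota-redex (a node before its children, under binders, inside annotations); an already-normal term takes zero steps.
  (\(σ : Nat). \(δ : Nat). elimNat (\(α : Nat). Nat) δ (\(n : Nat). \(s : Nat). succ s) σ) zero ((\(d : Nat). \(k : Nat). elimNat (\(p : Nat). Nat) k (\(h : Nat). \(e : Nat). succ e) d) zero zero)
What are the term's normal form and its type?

normal form:
  zero
inferred type:
  Nat


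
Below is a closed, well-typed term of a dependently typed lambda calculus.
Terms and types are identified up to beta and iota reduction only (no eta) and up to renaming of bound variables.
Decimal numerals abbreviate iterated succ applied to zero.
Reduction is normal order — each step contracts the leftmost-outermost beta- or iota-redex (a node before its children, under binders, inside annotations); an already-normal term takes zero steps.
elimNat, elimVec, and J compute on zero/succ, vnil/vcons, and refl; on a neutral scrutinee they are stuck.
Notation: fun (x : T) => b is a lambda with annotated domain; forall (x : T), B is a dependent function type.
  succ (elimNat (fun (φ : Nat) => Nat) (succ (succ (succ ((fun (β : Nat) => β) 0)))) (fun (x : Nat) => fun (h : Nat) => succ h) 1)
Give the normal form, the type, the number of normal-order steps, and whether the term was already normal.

resulting normal form:
  5
the term's type:
  Nat
normal-order step count: 5
started in normal form: no
first contracted redex: an elimNat iota-redex


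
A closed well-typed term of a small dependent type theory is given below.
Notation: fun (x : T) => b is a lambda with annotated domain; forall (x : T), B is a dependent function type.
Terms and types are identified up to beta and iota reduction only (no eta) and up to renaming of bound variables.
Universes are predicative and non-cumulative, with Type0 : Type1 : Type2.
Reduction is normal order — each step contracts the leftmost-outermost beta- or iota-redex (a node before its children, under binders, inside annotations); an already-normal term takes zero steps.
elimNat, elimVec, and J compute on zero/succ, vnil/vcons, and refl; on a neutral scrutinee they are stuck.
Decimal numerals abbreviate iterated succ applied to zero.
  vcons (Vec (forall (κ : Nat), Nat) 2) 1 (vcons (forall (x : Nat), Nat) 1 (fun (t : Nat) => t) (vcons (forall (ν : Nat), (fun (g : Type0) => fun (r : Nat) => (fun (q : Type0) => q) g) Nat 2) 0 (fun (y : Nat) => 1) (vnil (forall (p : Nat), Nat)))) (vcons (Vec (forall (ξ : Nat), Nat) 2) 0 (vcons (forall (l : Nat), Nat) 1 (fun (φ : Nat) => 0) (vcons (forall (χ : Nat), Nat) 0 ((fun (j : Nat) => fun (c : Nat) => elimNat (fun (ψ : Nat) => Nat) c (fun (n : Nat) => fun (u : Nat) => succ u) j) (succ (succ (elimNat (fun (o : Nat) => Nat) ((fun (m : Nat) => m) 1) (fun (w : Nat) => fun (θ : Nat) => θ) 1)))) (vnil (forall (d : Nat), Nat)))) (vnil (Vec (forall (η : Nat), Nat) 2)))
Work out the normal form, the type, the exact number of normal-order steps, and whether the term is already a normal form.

resulting normal form:
  vcons (Vec (forall (κ : Nat), Nat) 2) 1 (vcons (forall (x : Nat), Nat) 1 (fun (t : Nat) => t) (vcons (forall (ν : Nat), Nat) 0 (fun (g : Nat) => 1) (vnil (forall (r : Nat), Nat)))) (vcons (Vec (forall (q : Nat), Nat) 2) 0 (vcons (forall (y : Nat), Nat) 1 (fun (p : Nat) => 0) (vcons (forall (ξ : Nat), Nat) 0 (fun (l : Nat) => succ (succ (succ l))) (vnil (forall (φ : Nat), Nat)))) (vnil (Vec (forall (χ : Nat), Nat) 2)))
type:
  Vec (Vec (forall (κ : Nat), Nat) 2) 2
normal-order step count: 19
term was already normal: no
first redex: a beta-redex


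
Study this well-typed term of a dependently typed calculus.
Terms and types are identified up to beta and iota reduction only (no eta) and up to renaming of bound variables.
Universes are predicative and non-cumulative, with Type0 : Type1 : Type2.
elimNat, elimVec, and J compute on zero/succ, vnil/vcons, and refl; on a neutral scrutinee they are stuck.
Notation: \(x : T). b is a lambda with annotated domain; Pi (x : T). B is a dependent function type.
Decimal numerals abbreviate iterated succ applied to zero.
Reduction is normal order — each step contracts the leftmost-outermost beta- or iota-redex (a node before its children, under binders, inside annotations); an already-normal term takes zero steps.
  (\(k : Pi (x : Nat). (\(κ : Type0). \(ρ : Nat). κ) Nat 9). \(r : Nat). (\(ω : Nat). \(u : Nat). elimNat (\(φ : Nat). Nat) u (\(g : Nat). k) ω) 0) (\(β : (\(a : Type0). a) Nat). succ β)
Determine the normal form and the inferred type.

normal form:
  \(k : Nat). \(x : Nat). x
inferred type:
  Pi (k : Nat). Pi (x : Nat). Nat
observation: 3 normal-order steps normalize the term, beginning with a beta-redex.


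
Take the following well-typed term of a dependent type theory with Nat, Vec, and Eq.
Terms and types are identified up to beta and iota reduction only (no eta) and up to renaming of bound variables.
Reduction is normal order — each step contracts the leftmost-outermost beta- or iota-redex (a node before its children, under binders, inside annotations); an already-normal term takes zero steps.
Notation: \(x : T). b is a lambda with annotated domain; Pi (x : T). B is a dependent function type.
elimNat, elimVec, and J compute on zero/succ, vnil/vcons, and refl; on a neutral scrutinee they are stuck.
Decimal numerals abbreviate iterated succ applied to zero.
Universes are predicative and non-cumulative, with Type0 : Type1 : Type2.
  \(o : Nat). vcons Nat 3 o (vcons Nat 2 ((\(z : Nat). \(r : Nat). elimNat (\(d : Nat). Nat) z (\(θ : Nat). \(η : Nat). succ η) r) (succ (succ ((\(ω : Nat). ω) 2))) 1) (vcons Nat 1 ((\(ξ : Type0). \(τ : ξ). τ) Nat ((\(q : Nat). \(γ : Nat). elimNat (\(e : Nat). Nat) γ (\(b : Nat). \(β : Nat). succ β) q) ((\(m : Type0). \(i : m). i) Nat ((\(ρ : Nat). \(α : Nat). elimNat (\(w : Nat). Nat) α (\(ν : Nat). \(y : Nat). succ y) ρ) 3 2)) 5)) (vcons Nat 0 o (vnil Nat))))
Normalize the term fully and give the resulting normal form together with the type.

resulting normal form:
  \(o : Nat). vcons Nat 3 o (vcons Nat 2 5 (vcons Nat 1 10 (vcons Nat 0 o (vnil Nat))))
type:
  Pi (o : Nat). Vec Nat 4
observation: the first redex contracted is a beta-redex; the normal form is reached in 41 normal-order steps.


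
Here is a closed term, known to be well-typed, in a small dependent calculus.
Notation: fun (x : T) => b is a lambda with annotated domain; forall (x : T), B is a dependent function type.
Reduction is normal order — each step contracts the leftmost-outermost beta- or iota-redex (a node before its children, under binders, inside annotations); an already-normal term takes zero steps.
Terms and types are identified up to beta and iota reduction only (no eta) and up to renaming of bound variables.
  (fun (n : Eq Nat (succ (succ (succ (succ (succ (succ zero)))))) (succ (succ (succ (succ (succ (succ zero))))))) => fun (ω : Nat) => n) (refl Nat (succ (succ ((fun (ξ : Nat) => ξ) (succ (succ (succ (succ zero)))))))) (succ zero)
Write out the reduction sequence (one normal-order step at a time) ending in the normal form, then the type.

normal-order reduction sequence:
  (fun (n : Eq Nat (succ (succ (succ (succ (succ (succ zero)))))) (succ (succ (succ (succ (succ (succ zero))))))) => fun (ω : Nat) => n) (refl Nat (succ (succ ((fun (ξ : Nat) => ξ) (succ (succ (succ (succ zero)))))))) (succ zero)
  ~> (fun (n : Nat) => refl Nat (succ (succ ((fun (ω : Nat) => ω) (succ (succ (succ (succ zero)))))))) (succ zero)
  ~> refl Nat (succ (succ ((fun (n : Nat) => n) (succ (succ (succ (succ zero)))))))
  ~> refl Nat (succ (succ (succ (succ (succ (succ zero))))))
the term's type:
  Eq Nat (succ (succ (succ (succ (succ (succ zero)))))) (succ (succ (succ (succ (succ (succ zero))))))


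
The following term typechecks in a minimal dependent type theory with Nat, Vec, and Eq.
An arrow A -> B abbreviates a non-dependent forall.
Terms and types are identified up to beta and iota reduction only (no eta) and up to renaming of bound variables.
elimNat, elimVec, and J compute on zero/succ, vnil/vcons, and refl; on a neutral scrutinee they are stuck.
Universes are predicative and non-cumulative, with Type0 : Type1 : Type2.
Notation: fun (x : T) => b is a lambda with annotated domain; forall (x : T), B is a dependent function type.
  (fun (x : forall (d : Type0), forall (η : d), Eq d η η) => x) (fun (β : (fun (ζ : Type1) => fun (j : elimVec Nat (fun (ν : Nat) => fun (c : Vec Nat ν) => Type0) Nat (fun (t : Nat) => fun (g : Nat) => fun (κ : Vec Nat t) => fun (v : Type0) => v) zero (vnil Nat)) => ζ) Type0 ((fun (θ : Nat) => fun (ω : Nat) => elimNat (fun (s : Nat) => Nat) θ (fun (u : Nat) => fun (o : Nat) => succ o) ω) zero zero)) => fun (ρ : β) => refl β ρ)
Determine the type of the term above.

the term's type:
  forall (x : Type0), forall (d : x), Eq x d d


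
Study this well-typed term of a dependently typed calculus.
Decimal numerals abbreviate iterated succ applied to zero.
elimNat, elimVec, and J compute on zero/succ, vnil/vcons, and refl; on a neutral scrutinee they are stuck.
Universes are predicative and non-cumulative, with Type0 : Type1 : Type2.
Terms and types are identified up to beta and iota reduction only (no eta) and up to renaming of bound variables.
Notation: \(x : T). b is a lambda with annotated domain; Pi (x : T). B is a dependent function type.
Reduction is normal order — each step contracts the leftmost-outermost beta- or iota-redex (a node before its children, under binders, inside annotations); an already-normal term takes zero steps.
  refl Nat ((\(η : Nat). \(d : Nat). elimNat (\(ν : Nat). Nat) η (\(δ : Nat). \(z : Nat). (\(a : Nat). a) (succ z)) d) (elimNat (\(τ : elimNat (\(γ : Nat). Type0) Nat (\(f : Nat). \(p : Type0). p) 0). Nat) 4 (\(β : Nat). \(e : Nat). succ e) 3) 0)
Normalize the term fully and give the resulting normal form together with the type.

normal form:
  refl Nat 7
type:
  Eq Nat 7 7
observation: the first redex contracted is a beta-redex; the normal form is reached in 13 normal-order steps.


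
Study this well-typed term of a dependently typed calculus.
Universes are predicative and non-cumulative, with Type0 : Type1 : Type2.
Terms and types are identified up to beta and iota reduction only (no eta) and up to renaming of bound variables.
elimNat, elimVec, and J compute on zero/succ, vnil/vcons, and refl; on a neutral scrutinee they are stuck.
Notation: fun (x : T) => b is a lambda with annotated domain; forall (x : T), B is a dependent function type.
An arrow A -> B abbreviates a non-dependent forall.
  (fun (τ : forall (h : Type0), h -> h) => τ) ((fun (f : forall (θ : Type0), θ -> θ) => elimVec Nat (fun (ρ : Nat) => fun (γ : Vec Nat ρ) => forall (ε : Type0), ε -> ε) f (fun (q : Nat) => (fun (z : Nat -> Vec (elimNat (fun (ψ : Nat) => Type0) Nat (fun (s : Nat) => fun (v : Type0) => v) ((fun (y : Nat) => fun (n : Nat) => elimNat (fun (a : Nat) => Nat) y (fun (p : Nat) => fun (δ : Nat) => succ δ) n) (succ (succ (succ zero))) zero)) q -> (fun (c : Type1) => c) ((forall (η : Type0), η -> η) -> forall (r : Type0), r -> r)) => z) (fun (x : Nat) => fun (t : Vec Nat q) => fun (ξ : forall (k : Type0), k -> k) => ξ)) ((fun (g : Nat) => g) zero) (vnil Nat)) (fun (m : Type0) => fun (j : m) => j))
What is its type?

the term's type:
  forall (τ : Type0), τ -> τ


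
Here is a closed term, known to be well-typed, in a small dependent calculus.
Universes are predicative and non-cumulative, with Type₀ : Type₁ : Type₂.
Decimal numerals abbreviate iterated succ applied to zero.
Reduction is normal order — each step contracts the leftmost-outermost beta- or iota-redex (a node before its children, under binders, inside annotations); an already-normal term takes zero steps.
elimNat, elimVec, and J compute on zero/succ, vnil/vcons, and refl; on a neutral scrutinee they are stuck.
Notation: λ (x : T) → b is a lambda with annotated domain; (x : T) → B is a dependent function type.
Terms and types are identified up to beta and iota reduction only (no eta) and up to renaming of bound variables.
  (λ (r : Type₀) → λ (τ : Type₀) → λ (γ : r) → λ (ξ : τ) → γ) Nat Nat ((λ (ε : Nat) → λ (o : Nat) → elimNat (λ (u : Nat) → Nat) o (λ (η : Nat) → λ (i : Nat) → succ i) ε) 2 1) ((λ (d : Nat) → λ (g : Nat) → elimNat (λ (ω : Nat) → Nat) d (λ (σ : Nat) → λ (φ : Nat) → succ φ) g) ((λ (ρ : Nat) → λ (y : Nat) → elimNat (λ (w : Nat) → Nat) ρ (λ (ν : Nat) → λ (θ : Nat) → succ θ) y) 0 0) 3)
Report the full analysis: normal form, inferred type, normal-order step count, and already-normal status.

resulting normal form:
  3
inferred type:
  Nat
normal-order step count: 13
already normal: no
first redex: a beta-redex
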